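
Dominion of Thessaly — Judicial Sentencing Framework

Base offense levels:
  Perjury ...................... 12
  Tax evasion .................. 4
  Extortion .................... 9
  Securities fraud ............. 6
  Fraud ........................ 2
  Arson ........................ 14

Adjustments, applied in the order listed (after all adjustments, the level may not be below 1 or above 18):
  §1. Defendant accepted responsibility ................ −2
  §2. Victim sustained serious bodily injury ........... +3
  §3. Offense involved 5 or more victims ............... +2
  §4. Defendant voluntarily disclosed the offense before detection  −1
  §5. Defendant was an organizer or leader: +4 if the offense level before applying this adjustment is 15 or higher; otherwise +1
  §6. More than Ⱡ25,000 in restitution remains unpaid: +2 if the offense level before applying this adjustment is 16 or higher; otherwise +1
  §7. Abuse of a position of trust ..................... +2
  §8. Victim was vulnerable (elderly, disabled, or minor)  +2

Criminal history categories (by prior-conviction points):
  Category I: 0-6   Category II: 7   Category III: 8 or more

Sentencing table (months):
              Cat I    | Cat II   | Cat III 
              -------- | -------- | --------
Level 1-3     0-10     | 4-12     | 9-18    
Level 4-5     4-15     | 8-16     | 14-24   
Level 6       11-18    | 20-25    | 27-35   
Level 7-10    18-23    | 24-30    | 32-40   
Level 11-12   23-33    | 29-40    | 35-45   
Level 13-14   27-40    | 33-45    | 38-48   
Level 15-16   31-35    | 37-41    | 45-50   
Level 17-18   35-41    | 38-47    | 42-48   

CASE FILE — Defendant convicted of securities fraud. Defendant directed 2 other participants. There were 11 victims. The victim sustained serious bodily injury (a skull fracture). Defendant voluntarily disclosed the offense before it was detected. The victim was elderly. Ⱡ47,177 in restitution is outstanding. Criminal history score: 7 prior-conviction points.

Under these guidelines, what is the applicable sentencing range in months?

Base offense level for securities fraud: 6.
§2 applies: 6 + 3 = 9.
§3 applies: 9 + 2 = 11.
§4 applies: 11 − 1 = 10.
§5 applies (level before this adjustment is 10 < 15, so +1): 10 + 1 = 11.
§6 applies (level before this adjustment is 11 < 16, so +1): 11 + 1 = 12.
§7 does not apply.
§8 applies: 12 + 2 = 14.
Final offense level: 14.
Criminal history: 7 prior points → Category II (7).
Level 14 falls in the 13-14 band.
Grid: Level 13-14 × Category II = 33-45 months.

33-45 months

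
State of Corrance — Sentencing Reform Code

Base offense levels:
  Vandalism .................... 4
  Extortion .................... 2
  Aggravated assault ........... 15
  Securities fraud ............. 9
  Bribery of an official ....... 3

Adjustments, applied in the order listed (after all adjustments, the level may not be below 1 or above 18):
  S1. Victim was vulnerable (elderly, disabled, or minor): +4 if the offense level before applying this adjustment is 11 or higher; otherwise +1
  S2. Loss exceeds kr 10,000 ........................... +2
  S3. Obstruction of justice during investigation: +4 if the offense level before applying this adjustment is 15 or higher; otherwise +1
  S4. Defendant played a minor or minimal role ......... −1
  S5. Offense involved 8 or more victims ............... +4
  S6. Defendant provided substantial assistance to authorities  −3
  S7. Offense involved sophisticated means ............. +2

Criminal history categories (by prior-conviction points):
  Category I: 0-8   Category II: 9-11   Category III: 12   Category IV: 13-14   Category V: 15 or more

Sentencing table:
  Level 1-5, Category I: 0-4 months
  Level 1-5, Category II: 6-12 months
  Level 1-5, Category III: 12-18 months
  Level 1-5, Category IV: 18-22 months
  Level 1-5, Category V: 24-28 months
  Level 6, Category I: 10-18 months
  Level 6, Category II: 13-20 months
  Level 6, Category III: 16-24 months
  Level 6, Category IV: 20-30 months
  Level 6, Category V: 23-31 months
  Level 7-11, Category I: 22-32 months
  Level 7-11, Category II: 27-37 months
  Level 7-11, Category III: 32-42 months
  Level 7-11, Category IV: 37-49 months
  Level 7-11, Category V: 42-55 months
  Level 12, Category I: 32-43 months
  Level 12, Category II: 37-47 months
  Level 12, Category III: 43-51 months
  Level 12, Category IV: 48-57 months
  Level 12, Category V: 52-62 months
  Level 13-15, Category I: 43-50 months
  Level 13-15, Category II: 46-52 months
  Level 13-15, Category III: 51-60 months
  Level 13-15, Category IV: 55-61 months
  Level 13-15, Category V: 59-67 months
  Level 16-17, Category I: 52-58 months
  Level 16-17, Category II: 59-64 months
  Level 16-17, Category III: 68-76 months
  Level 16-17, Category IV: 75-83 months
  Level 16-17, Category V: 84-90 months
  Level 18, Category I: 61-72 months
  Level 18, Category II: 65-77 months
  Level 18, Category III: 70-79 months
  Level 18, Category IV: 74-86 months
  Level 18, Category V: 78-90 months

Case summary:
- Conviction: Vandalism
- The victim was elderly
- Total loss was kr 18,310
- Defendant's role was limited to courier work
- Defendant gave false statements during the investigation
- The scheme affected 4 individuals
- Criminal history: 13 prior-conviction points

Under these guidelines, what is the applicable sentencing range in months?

37-49 months

Base offense level for vandalism: 4.
S1 applies (level before this adjustment is 4 < 11, so +1): 4 + 1 = 5.
S2 applies: 5 + 2 = 7.
S3 applies (level before this adjustment is 7 < 15, so +1): 7 + 1 = 8.
S4 applies: 8 − 1 = 7.
S5 does not apply.
S6 does not apply.
Final offense level: 7.
Criminal history: 13 prior points → Category IV (13-14).
Level 7 falls in the 7-11 band.
Grid: Level 7-11 × Category IV = 37-49 months.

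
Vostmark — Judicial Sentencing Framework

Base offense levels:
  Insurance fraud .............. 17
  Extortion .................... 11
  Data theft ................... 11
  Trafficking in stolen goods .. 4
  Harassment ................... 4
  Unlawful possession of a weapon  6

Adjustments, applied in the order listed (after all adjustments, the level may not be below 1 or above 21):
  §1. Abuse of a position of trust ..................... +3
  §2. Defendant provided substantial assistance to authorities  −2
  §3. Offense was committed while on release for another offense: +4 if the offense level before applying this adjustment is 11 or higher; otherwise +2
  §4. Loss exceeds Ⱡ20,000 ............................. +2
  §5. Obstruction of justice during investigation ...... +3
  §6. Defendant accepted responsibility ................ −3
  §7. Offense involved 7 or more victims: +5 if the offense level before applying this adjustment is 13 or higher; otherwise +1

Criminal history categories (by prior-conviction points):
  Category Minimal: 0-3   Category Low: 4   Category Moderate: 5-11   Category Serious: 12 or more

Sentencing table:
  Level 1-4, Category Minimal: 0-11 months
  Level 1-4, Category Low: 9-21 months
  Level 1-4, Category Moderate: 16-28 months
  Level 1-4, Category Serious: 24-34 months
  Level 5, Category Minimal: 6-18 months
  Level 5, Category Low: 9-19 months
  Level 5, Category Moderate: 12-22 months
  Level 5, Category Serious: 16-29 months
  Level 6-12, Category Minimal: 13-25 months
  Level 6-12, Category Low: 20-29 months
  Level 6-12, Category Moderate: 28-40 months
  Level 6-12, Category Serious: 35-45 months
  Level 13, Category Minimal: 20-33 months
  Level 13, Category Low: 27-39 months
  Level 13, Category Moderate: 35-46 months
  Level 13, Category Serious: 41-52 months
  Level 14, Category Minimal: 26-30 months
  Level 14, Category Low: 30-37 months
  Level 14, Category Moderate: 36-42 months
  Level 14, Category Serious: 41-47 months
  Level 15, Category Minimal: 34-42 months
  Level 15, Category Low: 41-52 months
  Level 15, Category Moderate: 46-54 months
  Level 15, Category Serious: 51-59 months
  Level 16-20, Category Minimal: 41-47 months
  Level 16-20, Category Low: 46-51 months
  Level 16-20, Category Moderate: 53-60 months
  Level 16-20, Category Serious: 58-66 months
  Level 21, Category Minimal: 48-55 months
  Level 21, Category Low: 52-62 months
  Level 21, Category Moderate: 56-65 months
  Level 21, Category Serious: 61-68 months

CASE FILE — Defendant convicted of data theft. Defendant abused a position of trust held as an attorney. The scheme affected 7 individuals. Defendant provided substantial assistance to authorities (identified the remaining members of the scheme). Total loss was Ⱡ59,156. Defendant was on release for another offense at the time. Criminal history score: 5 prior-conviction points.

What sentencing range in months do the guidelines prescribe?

Base offense level for data theft: 11.
§1 applies: 11 + 3 = 14.
§2 applies: 14 − 2 = 12.
§3 applies (level before this adjustment is 12 ≥ 11, so +4): 12 + 4 = 16.
§4 applies: 16 + 2 = 18.
§5 does not apply.
§7 applies (level before this adjustment is 18 ≥ 13, so +5): 18 + 5 = 23.
Level 23 exceeds the maximum of 21; capped at 21.
Final offense level: 21.
Criminal history: 5 prior points → Category Moderate (5-11).
Level 21 falls in the 21 band.
Grid: Level 21 × Category Moderate = 56-65 months.

56-65 months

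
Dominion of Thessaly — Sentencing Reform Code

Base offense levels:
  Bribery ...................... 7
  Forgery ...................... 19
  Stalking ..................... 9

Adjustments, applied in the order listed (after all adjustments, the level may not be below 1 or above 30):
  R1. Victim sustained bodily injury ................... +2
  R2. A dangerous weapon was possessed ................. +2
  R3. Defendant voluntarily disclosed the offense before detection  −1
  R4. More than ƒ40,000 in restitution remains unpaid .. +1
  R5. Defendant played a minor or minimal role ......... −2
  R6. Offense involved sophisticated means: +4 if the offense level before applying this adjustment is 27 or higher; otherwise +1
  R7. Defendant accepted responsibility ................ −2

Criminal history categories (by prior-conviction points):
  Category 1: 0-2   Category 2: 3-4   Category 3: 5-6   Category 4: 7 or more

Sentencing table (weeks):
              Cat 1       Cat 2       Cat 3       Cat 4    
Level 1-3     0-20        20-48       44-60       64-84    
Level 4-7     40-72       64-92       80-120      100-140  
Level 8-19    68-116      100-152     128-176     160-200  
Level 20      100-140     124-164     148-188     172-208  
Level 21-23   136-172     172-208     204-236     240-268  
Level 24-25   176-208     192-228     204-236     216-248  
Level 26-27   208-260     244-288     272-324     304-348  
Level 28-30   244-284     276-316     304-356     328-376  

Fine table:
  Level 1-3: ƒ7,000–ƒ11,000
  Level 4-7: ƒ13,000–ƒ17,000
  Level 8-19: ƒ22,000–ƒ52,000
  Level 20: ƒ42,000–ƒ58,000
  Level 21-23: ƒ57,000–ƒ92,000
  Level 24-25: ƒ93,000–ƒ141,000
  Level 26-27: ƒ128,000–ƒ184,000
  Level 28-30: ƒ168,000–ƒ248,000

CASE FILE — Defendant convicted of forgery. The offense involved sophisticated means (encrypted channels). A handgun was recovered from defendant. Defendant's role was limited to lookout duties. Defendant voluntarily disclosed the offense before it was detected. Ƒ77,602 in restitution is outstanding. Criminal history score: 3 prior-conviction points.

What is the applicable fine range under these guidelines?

ƒ42,000–ƒ58,000

Base offense level for forgery: 19.
R2 applies: 19 + 2 = 21.
R3 applies: 21 − 1 = 20.
R4 applies: 20 + 1 = 21.
R5 applies: 21 − 2 = 19.
R6 applies (level before this adjustment is 19 < 27, so +1): 19 + 1 = 20.
Final offense level: 20.
Level 20 falls in the 20 band.
Fine table: Level 20 → ƒ42,000–ƒ58,000.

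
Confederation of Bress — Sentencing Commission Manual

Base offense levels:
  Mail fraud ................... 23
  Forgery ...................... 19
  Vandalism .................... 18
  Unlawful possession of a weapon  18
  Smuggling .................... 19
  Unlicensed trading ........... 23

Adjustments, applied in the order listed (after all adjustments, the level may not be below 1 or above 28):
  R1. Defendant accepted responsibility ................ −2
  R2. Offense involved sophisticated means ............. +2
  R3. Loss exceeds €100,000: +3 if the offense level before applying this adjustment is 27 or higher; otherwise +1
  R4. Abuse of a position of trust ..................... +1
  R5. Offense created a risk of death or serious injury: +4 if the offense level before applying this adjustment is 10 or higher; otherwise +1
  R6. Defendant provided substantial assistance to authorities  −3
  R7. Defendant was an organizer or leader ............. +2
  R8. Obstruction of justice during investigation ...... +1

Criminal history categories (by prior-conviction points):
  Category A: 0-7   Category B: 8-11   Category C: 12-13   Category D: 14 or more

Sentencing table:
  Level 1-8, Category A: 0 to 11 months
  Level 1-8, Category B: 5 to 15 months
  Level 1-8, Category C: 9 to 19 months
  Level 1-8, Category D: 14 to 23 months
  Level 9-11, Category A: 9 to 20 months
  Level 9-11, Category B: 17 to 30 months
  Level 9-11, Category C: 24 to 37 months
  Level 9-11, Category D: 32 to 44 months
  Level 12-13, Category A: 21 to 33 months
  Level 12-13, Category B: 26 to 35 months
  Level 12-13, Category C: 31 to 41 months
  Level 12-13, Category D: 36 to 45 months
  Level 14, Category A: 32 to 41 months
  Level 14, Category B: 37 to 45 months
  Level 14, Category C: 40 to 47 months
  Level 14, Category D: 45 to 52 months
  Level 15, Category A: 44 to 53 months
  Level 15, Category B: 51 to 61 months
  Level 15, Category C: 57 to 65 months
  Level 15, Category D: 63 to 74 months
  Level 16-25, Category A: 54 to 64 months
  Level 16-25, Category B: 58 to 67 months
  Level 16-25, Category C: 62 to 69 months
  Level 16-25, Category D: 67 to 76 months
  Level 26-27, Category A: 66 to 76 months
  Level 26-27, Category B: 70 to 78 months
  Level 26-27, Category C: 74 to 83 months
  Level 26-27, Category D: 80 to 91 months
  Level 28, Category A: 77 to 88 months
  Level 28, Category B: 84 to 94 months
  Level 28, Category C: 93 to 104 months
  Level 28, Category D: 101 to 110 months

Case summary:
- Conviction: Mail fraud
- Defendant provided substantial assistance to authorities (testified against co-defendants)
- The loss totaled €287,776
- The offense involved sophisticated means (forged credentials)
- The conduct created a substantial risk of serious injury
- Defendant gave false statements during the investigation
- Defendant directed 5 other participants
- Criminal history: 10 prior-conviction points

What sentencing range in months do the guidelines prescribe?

Base offense level for mail fraud: 23.
R1 does not apply.
R2 applies: 23 + 2 = 25.
R3 applies (level before this adjustment is 25 < 27, so +1): 25 + 1 = 26.
R4 does not apply.
R5 applies (level before this adjustment is 26 ≥ 10, so +4): 26 + 4 = 30.
R6 applies: 30 − 3 = 27.
R7 applies: 27 + 2 = 29.
R8 applies: 29 + 1 = 30.
Level 30 exceeds the maximum of 28; capped at 28.
Final offense level: 28.
Criminal history: 10 prior points → Category B (8-11).
Level 28 falls in the 28 band.
Grid: Level 28 × Category B = 84-94 months.

84-94 months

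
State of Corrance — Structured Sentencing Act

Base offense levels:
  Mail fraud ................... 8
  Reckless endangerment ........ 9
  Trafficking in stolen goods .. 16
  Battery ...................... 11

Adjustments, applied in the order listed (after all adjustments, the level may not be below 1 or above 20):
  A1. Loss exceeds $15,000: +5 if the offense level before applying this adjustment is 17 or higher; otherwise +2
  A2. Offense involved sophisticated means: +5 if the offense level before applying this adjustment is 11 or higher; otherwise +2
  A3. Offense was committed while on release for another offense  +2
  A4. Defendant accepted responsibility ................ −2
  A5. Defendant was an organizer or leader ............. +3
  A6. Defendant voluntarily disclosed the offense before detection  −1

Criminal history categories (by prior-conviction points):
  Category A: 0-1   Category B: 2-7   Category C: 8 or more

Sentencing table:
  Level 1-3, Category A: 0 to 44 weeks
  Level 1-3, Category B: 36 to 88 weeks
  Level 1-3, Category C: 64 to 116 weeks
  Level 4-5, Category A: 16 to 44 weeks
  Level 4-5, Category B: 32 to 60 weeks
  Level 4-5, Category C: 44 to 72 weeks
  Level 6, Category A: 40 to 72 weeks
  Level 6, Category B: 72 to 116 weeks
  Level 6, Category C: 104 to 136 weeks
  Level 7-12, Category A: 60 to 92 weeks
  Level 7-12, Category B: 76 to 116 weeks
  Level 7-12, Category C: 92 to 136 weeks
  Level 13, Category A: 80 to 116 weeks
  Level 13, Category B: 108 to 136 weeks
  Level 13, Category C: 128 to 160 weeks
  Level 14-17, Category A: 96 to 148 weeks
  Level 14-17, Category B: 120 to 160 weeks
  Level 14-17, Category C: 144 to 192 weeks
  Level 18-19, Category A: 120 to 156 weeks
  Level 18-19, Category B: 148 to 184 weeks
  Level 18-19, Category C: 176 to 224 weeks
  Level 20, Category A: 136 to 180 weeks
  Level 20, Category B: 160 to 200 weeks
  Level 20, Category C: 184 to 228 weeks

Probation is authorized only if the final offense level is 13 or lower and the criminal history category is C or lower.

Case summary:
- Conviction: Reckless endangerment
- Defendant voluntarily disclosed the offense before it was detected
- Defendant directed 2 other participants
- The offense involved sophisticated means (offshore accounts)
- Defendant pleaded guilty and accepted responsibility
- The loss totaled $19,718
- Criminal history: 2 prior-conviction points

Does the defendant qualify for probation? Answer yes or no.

Base offense level for reckless endangerment: 9.
A1 applies (level before this adjustment is 9 < 17, so +2): 9 + 2 = 11.
A2 applies (level before this adjustment is 11 ≥ 11, so +5): 11 + 5 = 16.
A3 does not apply.
A4 applies: 16 − 2 = 14.
A5 applies: 14 + 3 = 17.
A6 applies: 17 − 1 = 16.
Final offense level: 16.
Criminal history: 2 prior points → Category B (2-7).
Level 16 falls in the 14-17 band.
Grid: Level 14-17 × Category B = 120-160 weeks.
Probation check: level 16 > 13 and category B ≤ C → not eligible.

No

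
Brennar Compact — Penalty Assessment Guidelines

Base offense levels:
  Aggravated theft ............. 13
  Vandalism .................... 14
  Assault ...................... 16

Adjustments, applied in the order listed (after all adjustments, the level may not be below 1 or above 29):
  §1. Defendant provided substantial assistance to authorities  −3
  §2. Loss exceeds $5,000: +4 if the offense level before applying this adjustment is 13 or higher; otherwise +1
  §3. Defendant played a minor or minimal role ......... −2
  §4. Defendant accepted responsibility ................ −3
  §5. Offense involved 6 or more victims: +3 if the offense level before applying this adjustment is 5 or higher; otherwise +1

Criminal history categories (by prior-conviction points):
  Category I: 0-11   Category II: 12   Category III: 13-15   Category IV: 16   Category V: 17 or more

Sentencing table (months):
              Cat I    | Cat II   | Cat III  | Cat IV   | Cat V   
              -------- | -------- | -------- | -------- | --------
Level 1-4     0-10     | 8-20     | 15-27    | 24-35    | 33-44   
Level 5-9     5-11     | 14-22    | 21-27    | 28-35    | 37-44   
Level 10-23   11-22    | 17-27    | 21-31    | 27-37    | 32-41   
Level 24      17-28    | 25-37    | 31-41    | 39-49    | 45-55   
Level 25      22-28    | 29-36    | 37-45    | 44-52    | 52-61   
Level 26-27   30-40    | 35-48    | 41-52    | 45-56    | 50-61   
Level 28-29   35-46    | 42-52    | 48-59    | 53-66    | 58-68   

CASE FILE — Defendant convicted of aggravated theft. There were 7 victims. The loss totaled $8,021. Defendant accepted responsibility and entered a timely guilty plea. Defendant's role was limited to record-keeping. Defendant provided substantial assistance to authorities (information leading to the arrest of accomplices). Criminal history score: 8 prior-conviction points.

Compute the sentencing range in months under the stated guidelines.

Base offense level for aggravated theft: 13.
§1 applies: 13 − 3 = 10.
§2 applies (level before this adjustment is 10 < 13, so +1): 10 + 1 = 11.
§3 applies: 11 − 2 = 9.
§4 applies: 9 − 3 = 6.
§5 applies (level before this adjustment is 6 ≥ 5, so +3): 6 + 3 = 9.
Final offense level: 9.
Criminal history: 8 prior points → Category I (0-11).
Level 9 falls in the 5-9 band.
Grid: Level 5-9 × Category I = 5-11 months.

5-11 months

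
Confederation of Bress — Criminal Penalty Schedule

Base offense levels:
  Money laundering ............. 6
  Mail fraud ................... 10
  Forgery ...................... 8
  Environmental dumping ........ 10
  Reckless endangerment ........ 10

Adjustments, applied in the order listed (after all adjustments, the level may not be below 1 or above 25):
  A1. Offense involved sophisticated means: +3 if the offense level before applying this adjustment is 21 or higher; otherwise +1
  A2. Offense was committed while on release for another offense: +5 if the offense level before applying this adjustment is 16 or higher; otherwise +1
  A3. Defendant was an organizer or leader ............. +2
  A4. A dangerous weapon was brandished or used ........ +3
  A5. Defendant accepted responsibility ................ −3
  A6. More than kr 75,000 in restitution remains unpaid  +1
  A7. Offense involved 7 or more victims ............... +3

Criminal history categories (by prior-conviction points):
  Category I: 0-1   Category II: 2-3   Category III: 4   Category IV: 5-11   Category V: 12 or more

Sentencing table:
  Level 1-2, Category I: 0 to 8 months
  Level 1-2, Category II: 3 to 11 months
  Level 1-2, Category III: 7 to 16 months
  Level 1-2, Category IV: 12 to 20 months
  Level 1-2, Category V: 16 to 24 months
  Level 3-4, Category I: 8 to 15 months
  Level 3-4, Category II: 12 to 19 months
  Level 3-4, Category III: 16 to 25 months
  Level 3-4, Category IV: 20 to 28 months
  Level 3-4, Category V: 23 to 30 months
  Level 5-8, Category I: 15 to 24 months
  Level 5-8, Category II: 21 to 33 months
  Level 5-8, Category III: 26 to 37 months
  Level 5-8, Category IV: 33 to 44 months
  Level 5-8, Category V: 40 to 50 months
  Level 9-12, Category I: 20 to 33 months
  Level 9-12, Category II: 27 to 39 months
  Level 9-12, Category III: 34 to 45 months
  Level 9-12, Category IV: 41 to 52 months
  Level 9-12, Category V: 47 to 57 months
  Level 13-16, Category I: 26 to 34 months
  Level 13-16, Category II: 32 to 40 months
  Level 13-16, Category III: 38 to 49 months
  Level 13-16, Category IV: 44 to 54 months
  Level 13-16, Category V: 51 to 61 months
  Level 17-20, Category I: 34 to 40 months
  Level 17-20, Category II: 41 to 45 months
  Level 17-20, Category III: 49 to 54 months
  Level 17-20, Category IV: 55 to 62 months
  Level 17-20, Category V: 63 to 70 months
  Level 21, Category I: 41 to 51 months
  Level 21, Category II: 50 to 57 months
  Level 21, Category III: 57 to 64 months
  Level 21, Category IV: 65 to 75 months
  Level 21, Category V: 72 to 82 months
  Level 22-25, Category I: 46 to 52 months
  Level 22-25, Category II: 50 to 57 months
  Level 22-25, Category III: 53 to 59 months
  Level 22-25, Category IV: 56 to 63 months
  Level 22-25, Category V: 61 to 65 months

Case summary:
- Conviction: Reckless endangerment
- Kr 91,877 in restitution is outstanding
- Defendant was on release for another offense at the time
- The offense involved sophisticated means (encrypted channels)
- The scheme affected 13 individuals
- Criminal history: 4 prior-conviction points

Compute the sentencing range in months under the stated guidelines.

38-49 months

Base offense level for reckless endangerment: 10.
A1 applies (level before this adjustment is 10 < 21, so +1): 10 + 1 = 11.
A2 applies (level before this adjustment is 11 < 16, so +1): 11 + 1 = 12.
A3 does not apply.
A4 does not apply.
A5 does not apply.
A6 applies: 12 + 1 = 13.
A7 applies: 13 + 3 = 16.
Final offense level: 16.
Criminal history: 4 prior points → Category III (4).
Level 16 falls in the 13-16 band.
Grid: Level 13-16 × Category III = 38-49 months.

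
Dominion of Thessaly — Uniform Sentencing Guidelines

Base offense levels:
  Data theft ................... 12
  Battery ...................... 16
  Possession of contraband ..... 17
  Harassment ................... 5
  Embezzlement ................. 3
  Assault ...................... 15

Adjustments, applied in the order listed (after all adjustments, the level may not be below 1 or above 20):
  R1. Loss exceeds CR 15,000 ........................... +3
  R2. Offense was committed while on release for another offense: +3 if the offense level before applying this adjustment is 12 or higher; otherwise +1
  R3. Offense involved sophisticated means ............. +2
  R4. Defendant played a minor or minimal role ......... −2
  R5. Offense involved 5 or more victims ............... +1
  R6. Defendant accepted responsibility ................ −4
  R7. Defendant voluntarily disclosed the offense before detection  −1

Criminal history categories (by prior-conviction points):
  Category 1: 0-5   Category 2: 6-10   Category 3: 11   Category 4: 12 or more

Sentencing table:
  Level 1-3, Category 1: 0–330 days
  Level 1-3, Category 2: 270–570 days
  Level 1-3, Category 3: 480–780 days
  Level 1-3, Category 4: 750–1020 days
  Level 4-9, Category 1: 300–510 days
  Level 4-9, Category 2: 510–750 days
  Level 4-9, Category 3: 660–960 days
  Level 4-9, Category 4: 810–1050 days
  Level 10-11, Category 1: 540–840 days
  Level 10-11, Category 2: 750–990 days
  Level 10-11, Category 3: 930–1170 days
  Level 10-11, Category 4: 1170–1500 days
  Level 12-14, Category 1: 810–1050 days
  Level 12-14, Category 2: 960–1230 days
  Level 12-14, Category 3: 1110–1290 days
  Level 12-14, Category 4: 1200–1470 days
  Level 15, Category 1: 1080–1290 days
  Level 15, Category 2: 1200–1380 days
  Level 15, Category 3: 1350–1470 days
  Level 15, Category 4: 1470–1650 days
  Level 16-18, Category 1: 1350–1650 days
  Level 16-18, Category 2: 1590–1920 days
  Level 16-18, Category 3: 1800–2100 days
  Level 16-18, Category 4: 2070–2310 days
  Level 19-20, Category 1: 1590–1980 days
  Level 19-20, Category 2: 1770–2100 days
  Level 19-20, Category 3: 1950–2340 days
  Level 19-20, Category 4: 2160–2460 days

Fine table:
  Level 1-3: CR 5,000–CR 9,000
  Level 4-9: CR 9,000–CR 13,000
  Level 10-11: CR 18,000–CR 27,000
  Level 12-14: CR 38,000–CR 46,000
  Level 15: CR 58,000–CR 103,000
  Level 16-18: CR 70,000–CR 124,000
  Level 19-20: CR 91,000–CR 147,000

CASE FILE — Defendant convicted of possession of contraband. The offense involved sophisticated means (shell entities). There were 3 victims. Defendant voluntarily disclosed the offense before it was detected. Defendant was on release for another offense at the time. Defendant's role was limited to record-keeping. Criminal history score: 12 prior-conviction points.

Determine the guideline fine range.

CR 91,000–CR 147,000

Base offense level for possession of contraband: 17.
R1 does not apply.
R2 applies (level before this adjustment is 17 ≥ 12, so +3): 17 + 3 = 20.
R3 applies: 20 + 2 = 22.
R4 applies: 22 − 2 = 20.
R7 applies: 20 − 1 = 19.
Final offense level: 19.
Level 19 falls in the 19-20 band.
Fine table: Level 19-20 → CR 91,000–CR 147,000.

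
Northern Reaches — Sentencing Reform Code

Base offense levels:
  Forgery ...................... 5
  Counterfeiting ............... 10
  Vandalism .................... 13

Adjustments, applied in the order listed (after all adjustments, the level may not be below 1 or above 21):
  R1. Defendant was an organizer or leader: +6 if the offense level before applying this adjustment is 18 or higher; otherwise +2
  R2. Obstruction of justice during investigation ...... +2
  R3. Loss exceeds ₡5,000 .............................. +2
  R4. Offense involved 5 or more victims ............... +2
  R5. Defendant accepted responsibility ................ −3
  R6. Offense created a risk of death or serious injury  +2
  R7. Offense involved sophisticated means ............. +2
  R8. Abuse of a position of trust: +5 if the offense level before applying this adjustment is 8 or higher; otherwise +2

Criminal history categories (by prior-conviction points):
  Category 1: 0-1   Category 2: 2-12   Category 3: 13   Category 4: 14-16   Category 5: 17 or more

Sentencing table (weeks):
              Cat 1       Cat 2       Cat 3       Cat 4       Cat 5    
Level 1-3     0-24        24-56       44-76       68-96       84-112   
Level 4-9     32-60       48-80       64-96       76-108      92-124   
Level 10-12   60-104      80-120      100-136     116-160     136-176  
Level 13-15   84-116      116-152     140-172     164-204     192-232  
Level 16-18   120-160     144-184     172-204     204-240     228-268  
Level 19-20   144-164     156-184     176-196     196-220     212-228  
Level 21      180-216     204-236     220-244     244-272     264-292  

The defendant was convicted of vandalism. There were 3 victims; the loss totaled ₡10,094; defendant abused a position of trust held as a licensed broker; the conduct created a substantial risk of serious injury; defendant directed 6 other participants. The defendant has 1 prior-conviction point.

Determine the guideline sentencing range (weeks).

180-216 weeks

Base offense level for vandalism: 13.
R1 applies (level before this adjustment is 13 < 18, so +2): 13 + 2 = 15.
R2 does not apply.
R3 applies: 15 + 2 = 17.
R5 does not apply.
R6 applies: 17 + 2 = 19.
R8 applies (level before this adjustment is 19 ≥ 8, so +5): 19 + 5 = 24.
Level 24 exceeds the maximum of 21; capped at 21.
Final offense level: 21.
Criminal history: 1 prior point → Category 1 (0-1).
Level 21 falls in the 21 band.
Grid: Level 21 × Category 1 = 180-216 weeks.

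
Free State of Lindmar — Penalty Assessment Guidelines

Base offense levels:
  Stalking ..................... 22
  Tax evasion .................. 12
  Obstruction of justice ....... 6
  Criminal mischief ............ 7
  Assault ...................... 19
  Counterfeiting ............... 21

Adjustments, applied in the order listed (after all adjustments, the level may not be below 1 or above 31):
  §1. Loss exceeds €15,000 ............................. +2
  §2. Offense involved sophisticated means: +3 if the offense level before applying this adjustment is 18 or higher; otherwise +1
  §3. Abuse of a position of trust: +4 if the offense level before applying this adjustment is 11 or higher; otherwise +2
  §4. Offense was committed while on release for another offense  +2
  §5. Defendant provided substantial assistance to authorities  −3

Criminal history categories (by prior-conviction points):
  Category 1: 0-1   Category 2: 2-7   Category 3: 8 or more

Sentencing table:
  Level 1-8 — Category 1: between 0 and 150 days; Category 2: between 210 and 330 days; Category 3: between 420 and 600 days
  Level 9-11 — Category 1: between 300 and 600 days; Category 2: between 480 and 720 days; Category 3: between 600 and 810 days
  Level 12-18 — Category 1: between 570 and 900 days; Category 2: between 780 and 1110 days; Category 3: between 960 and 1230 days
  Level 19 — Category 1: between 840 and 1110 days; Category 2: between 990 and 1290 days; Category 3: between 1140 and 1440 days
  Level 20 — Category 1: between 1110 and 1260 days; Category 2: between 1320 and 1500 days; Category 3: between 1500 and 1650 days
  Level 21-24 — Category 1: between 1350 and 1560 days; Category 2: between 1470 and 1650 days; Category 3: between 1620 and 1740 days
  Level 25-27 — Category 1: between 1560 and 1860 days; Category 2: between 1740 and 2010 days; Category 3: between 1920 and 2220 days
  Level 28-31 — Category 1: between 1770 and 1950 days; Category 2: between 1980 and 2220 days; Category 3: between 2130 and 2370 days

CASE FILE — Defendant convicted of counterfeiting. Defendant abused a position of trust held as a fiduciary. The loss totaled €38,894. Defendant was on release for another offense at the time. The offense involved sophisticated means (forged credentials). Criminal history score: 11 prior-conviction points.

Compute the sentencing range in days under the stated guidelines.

2130-2370 days

Base offense level for counterfeiting: 21.
§1 applies: 21 + 2 = 23.
§2 applies (level before this adjustment is 23 ≥ 18, so +3): 23 + 3 = 26.
§3 applies (level before this adjustment is 26 ≥ 11, so +4): 26 + 4 = 30.
§4 applies: 30 + 2 = 32.
§5 does not apply.
Level 32 exceeds the maximum of 31; capped at 31.
Final offense level: 31.
Criminal history: 11 prior points → Category 3 (8+).
Level 31 falls in the 28-31 band.
Grid: Level 28-31 × Category 3 = 2130-2370 days.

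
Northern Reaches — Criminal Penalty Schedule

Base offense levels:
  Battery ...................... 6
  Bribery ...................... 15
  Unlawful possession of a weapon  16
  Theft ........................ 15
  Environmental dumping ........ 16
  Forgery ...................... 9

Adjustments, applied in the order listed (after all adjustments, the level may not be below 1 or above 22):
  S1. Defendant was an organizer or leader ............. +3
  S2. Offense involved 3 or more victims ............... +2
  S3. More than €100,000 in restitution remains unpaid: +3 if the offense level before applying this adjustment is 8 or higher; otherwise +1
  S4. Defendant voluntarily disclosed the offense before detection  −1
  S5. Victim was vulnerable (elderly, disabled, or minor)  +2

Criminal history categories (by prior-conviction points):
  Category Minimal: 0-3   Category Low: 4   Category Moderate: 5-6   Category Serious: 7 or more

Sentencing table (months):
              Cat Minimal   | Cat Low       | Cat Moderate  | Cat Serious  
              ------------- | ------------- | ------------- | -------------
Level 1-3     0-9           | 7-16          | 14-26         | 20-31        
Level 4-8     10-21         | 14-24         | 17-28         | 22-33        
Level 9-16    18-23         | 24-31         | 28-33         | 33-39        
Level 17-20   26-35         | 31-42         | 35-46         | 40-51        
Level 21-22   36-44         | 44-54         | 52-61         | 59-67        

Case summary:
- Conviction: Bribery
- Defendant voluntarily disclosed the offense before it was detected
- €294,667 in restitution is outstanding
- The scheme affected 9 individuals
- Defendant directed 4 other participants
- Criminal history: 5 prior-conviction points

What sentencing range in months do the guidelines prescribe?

Base offense level for bribery: 15.
S1 applies: 15 + 3 = 18.
S2 applies: 18 + 2 = 20.
S3 applies (level before this adjustment is 20 ≥ 8, so +3): 20 + 3 = 23.
S4 applies: 23 − 1 = 22.
S5 does not apply.
Final offense level: 22.
Criminal history: 5 prior points → Category Moderate (5-6).
Level 22 falls in the 21-22 band.
Grid: Level 21-22 × Category Moderate = 52-61 months.

52-61 months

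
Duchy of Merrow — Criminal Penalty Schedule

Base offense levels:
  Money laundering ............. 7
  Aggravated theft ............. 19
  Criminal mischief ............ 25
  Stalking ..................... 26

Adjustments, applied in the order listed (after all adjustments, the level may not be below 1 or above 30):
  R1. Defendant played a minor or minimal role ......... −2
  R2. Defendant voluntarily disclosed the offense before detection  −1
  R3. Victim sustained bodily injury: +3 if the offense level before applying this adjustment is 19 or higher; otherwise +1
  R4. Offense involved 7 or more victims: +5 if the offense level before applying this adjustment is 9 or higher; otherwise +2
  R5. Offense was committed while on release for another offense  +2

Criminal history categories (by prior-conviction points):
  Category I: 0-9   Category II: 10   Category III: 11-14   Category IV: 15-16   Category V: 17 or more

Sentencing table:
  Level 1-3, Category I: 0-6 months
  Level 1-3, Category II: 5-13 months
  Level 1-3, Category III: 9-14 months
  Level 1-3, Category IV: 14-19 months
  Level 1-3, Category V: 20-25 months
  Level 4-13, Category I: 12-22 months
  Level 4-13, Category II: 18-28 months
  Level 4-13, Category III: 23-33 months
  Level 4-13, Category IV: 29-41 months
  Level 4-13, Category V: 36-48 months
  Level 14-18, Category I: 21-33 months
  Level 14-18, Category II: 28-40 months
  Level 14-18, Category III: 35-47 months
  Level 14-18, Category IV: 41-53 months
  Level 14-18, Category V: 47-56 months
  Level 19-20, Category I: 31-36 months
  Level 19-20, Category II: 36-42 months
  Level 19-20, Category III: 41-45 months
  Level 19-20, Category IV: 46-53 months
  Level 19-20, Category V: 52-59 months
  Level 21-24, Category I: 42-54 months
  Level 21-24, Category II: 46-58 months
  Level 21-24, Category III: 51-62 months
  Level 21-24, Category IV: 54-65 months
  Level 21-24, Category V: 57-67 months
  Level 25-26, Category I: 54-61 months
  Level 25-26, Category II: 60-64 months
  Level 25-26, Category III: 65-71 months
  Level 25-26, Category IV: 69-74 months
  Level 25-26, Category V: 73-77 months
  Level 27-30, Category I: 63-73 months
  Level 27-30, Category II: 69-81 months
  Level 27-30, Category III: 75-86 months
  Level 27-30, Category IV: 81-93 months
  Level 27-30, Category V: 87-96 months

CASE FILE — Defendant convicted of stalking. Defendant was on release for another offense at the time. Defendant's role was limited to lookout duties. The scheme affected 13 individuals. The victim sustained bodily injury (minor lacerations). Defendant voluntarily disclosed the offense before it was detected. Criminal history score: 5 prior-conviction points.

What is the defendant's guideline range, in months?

63-73 months

Base offense level for stalking: 26.
R1 applies: 26 − 2 = 24.
R2 applies: 24 − 1 = 23.
R3 applies (level before this adjustment is 23 ≥ 19, so +3): 23 + 3 = 26.
R4 applies (level before this adjustment is 26 ≥ 9, so +5): 26 + 5 = 31.
R5 applies: 31 + 2 = 33.
Level 33 exceeds the maximum of 30; capped at 30.
Final offense level: 30.
Criminal history: 5 prior points → Category I (0-9).
Level 30 falls in the 27-30 band.
Grid: Level 27-30 × Category I = 63-73 months.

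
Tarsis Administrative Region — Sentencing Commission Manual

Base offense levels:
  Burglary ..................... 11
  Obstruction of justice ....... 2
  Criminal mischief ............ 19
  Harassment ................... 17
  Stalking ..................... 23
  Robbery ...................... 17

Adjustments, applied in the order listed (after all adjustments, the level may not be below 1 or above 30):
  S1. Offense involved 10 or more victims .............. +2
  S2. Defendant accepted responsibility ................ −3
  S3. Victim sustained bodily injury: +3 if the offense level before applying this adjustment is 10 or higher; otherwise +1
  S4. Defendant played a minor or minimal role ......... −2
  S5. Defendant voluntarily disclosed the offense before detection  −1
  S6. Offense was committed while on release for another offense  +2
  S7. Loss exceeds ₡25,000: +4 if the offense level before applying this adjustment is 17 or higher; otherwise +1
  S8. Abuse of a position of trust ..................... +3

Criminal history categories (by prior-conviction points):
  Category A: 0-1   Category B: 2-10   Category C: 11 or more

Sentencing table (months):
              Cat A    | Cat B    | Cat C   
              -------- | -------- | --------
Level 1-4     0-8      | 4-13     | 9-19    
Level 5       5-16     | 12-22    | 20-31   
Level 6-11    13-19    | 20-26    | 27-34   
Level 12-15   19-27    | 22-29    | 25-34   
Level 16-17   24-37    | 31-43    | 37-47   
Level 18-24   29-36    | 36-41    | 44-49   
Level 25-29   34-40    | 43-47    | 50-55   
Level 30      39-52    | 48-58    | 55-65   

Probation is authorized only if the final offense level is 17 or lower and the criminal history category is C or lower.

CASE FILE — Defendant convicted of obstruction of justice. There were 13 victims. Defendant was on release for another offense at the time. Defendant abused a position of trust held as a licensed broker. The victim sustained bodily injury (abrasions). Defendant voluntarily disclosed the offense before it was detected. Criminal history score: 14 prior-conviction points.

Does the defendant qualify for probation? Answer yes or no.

Base offense level for obstruction of justice: 2.
S1 applies: 2 + 2 = 4.
S3 applies (level before this adjustment is 4 < 10, so +1): 4 + 1 = 5.
S5 applies: 5 − 1 = 4.
S6 applies: 4 + 2 = 6.
S7 does not apply.
S8 applies: 6 + 3 = 9.
Final offense level: 9.
Criminal history: 14 prior points → Category C (11+).
Level 9 falls in the 6-11 band.
Grid: Level 6-11 × Category C = 27-34 months.
Probation check: level 9 ≤ 17 and category C ≤ C → eligible.

Yes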